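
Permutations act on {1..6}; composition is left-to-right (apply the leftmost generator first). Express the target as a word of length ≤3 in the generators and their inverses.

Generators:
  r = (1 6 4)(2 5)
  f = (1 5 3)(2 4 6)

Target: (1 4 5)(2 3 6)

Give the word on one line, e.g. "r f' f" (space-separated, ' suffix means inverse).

  after r': (1 4 6)(2 5)
  after f: (1 6 5 4 2 3)
  after r: (1 4 5)(2 3 6)

r' f r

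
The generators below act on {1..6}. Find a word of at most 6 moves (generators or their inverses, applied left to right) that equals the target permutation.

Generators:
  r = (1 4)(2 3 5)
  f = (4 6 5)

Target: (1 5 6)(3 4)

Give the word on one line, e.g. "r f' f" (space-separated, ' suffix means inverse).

r' r' f' r' f'

  after r': (1 4)(2 5 3)
  after r': (2 3 5)
  after f': (2 3 6 4 5)
  after r': (1 4 3 6)
  after f': (1 5 6)(3 4)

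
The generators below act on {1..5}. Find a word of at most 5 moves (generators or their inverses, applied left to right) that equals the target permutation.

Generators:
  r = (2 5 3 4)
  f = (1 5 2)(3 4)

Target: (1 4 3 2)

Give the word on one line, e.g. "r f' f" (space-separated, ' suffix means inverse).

  after r': (2 4 3 5)
  after f': (1 2 3)
  after f': (1 5)(2 4 3)
  after r: (1 3 5)
  after f: (1 4 3 2)

r' f' f' r f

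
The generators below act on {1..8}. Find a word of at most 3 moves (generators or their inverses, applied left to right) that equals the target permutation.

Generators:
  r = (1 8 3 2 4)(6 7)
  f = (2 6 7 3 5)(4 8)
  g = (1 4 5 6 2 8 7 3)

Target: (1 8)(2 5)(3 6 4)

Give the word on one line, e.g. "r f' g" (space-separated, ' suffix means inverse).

f' r

  after f': (2 5 3 7 6)(4 8)
  after r: (1 8)(2 5)(3 6 4)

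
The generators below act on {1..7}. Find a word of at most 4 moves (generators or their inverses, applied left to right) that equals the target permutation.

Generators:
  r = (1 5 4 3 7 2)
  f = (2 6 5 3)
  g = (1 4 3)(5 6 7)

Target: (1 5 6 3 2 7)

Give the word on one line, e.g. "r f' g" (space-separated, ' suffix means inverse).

g r'

  after g: (1 4 3)(5 6 7)
  after r': (1 5 6 3 2 7)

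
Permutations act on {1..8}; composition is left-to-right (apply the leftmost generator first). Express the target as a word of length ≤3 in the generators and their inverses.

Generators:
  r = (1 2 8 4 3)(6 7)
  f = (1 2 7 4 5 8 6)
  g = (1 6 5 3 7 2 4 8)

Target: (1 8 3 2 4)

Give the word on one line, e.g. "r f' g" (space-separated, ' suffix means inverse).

  after r: (1 2 8 4 3)(6 7)
  after r: (1 8 3 2 4)

r r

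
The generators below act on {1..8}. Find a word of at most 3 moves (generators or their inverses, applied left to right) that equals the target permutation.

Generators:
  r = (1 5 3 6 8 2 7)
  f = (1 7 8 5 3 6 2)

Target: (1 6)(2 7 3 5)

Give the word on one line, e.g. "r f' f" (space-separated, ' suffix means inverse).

r r f

  after r: (1 5 3 6 8 2 7)
  after r: (1 3 8 7 5 6 2)
  after f: (1 6)(2 7 3 5)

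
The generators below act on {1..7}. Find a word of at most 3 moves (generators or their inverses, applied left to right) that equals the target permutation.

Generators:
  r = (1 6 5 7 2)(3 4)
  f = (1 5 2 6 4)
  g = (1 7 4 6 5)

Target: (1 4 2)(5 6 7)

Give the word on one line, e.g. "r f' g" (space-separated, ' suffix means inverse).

g f' g

  after g: (1 7 4 6 5)
  after f': (1 7 6)(2 5 4)
  after g: (1 4 2)(5 6 7)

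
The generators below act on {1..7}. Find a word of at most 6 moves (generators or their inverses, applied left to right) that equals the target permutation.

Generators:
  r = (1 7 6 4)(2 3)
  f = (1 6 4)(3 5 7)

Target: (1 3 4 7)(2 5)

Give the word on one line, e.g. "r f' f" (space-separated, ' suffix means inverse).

r' r' f' r f

  after r': (1 4 6 7)(2 3)
  after r': (1 6)(4 7)
  after f': (3 7 6 4 5)
  after r: (1 7 4 5 2 3 6)
  after f: (1 3 4 7)(2 5)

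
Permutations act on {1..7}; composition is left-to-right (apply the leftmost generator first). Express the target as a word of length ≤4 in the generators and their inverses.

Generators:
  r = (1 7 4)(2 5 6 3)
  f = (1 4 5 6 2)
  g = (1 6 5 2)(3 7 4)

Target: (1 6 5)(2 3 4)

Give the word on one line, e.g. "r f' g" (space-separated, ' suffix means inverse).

  after f: (1 4 5 6 2)
  after r: (2 7 4 6 5 3)
  after g': (1 2 3 5 4)
  after f': (1 6 5)(2 3 4)

f r g' f'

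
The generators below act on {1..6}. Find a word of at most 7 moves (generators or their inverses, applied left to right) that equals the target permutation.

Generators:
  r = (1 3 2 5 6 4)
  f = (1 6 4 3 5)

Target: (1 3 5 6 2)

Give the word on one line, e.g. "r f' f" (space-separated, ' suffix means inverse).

r f f r' f

  after r: (1 3 2 5 6 4)
  after f: (1 5 4 6 3 2)
  after f: (2 6 5 3)
  after r': (1 4 6 2 5)
  after f: (1 3 5 6 2)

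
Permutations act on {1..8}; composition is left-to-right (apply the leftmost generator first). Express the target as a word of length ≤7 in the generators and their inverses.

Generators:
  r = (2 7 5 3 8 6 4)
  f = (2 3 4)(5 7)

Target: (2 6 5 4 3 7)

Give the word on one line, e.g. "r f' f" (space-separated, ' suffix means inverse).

  after f: (2 3 4)(5 7)
  after f: (2 4 3)
  after r: (3 7 5)(4 8 6)
  after f': (2 4 8 6 3 5)
  after r': (2 6 5 4 3 7)

f f r f' r'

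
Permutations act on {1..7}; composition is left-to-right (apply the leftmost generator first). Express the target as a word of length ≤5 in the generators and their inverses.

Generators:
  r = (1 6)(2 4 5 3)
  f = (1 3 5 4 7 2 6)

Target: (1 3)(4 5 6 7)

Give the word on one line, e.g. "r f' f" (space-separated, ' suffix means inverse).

r' f r' f f

  after r': (1 6)(2 3 5 4)
  after f: (2 5 7)(3 4 6)
  after r': (1 6 5 7 3 2 4)
  after f: (2 7 5)(3 6 4)
  after f: (1 3)(4 5 6 7)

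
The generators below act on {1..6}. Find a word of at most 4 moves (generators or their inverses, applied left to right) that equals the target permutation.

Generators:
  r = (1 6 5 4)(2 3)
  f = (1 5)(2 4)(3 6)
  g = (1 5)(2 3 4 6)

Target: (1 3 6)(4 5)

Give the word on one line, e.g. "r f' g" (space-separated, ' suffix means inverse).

r' g f

  after r': (1 4 5 6)(2 3)
  after g: (1 6 5 2 4)
  after f: (1 3 6)(4 5)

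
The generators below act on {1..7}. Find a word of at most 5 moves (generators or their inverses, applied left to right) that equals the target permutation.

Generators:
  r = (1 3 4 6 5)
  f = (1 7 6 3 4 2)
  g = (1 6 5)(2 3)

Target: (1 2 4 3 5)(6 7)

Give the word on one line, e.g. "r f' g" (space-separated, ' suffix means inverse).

  after f': (1 2 4 3 6 7)
  after g': (1 3)(2 4)(5 6 7)
  after g': (1 2 4 3 5)(6 7)

f' g' g'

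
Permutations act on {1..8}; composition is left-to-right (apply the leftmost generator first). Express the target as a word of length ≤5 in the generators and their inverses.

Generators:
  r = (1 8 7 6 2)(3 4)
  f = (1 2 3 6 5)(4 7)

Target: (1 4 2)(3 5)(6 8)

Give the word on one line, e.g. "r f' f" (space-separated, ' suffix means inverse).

r f' r f

  after r: (1 8 7 6 2)(3 4)
  after f': (1 8 4 2 5 6)(3 7)
  after r: (1 7 4)(2 5)(3 6 8)
  after f: (1 4 2)(3 5)(6 8)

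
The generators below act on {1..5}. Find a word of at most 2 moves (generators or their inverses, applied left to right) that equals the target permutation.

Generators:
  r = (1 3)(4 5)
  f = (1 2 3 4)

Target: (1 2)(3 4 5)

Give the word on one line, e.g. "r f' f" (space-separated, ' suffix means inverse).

r' f'

  after r': (1 3)(4 5)
  after f': (1 2)(3 4 5)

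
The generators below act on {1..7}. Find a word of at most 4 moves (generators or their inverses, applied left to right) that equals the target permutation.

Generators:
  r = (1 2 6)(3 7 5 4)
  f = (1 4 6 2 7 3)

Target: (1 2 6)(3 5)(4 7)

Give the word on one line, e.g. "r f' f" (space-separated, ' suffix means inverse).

r' r'

  after r': (1 6 2)(3 4 5 7)
  after r': (1 2 6)(3 5)(4 7)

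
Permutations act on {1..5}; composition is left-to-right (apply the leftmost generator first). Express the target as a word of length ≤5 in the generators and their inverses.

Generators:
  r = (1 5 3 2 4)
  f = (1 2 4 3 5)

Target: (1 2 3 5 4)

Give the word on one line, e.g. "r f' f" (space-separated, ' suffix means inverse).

  after r': (1 4 2 3 5)
  after f: (1 3)(2 5)
  after r: (1 2 3 5 4)

r' f r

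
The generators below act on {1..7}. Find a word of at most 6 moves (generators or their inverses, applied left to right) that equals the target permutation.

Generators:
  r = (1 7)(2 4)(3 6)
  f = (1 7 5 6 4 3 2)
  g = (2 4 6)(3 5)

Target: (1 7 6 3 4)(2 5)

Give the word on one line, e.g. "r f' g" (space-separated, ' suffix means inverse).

  after f: (1 7 5 6 4 3 2)
  after r': (2 7 5 3 4 6)
  after g': (2 7 3)
  after g': (2 7 5 3 6 4)
  after f: (1 7 6 3 4)(2 5)

f r' g' g' f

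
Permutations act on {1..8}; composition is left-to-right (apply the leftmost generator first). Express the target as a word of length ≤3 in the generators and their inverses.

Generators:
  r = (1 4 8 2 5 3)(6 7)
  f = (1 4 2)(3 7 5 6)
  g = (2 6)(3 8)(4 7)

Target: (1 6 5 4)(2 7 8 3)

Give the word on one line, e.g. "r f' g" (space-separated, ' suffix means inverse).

f' g'

  after f': (1 2 4)(3 6 5 7)
  after g': (1 6 5 4)(2 7 8 3)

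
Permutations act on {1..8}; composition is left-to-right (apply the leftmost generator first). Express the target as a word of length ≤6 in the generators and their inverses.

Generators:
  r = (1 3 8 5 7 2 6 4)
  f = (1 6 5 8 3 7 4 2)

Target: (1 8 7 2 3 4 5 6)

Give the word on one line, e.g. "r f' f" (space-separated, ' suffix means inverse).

  after f: (1 6 5 8 3 7 4 2)
  after f: (1 5 3 4)(2 6 8 7)
  after r: (1 7 6 5 8 2 4 3)
  after f': (1 3 2 7)(4 8)
  after f': (1 8 7 2 3 4 5 6)

f f r f' f'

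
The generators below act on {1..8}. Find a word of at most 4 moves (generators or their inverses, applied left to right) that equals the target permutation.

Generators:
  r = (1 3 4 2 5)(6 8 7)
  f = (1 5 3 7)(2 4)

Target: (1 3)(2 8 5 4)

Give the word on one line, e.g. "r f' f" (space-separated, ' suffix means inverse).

  after r': (1 5 2 4 3)(6 7 8)
  after r': (1 2 3 5 4)(6 8 7)
  after f: (1 4 5 2 7 6 8)
  after r': (1 3)(2 8 5 4)

r' r' f r'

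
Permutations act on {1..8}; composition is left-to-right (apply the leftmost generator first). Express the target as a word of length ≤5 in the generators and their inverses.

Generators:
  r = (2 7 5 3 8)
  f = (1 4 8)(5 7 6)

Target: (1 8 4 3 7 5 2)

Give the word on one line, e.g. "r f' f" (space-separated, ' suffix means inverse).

  after f: (1 4 8)(5 7 6)
  after r': (1 4 3 5 2 8)(6 7)
  after f: (1 8 4 3 7 5 2)

f r' f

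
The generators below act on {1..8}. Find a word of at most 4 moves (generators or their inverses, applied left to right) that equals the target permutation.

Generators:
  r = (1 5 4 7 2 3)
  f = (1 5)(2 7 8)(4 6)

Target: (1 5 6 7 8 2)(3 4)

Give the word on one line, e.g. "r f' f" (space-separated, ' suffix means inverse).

  after r: (1 5 4 7 2 3)
  after f': (2 3 5 6 4)(7 8)
  after r: (1 5 6 7 8 2)(3 4)

r f' r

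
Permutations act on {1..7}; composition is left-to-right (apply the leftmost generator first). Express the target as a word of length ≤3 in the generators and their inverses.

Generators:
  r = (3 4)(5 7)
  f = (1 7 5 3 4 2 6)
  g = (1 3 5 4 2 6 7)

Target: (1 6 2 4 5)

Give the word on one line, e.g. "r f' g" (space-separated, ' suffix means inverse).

r' f'

  after r': (3 4)(5 7)
  after f': (1 6 2 4 5)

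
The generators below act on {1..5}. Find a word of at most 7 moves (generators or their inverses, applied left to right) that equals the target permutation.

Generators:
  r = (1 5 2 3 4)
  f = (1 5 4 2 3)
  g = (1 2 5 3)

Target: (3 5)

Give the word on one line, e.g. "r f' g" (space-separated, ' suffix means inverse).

  after g: (1 2 5 3)
  after r: (1 3 5 4)
  after g: (2 5 4)
  after f': (1 3 2)
  after g: (3 5)

g r g f' g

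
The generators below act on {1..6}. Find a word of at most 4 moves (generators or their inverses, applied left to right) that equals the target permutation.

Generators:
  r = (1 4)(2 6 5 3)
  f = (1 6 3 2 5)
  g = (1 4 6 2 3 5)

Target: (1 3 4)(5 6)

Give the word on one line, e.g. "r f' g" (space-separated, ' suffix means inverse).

  after f': (1 5 2 3 6)
  after g': (1 3 4)(5 6)

f' g'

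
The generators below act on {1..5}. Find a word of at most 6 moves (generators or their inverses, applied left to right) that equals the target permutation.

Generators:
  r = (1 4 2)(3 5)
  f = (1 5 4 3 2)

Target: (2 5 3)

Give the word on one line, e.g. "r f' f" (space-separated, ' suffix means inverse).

f' f' f' r r

  after f': (1 2 3 4 5)
  after f': (1 3 5 2 4)
  after f': (1 4 2 5 3)
  after r: (1 2 3 4)
  after r: (2 5 3)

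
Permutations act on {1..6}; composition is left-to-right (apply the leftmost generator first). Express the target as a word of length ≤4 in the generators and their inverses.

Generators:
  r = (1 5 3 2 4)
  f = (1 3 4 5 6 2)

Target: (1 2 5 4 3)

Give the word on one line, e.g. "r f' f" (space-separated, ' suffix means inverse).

r' r'

  after r': (1 4 2 3 5)
  after r': (1 2 5 4 3)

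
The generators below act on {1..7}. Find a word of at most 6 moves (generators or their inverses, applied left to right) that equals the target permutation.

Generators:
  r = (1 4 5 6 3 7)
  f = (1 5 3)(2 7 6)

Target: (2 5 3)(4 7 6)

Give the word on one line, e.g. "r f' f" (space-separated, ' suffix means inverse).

r' f r' r' r'

  after r': (1 7 3 6 5 4)
  after f: (1 6 3 2 7)(4 5)
  after r': (1 5)(2 3)
  after r': (1 4)(2 6 5 7 3)
  after r': (2 5 3)(4 7 6)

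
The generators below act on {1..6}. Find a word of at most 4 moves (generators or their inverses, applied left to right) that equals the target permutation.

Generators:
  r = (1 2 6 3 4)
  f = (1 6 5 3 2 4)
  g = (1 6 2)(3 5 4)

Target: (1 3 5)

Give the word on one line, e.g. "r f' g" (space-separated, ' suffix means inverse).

  after g: (1 6 2)(3 5 4)
  after r: (1 3 5)

g r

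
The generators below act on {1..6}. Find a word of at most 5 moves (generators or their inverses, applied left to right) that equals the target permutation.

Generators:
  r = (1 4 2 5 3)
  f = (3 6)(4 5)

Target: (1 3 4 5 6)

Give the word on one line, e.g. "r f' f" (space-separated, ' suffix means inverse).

r f' r

  after r: (1 4 2 5 3)
  after f': (1 5 6 3)(2 4)
  after r: (1 3 4 5 6)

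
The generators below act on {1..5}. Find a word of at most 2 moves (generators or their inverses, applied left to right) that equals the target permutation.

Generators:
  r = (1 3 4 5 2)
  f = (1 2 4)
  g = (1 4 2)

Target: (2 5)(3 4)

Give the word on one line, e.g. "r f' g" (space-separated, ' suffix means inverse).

g' r

  after g': (1 2 4)
  after r: (2 5)(3 4)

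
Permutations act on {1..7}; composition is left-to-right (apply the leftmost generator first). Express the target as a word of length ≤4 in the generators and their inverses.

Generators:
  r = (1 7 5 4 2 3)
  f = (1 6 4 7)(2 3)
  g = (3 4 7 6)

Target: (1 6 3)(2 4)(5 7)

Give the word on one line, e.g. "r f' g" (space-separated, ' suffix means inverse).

  after r: (1 7 5 4 2 3)
  after g: (1 6 3)(2 4)(5 7)

r g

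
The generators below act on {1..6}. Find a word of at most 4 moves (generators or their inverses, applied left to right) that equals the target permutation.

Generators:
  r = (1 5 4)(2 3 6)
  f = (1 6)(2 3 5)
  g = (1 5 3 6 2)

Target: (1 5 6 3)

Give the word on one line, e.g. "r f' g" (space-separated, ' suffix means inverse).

f' g f f

  after f': (1 6)(2 5 3)
  after g: (1 2 3)(5 6)
  after f: (1 3 6 2 5)
  after f: (1 5 6 3)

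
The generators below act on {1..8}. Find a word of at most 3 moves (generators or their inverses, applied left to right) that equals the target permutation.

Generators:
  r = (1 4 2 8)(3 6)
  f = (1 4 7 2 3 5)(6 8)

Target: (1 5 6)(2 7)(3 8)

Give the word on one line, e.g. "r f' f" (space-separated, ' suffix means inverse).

  after f': (1 5 3 2 7 4)(6 8)
  after r: (1 5 6)(2 7)(3 8)

f' r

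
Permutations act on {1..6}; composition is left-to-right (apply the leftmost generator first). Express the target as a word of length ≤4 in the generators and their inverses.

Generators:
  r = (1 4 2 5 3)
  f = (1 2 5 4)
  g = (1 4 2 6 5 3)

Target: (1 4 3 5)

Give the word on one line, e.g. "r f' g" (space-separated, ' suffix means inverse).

f r'

  after f: (1 2 5 4)
  after r': (1 4 3 5)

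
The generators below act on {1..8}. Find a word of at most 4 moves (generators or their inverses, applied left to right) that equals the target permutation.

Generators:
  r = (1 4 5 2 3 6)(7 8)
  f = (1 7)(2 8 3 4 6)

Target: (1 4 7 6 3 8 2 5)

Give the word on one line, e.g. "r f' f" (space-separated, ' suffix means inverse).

  after r: (1 4 5 2 3 6)(7 8)
  after r: (1 5 3)(2 6 4)
  after f: (1 5 4 8 3 7)
  after r': (1 4 7 6 3 8 2 5)

r r f r'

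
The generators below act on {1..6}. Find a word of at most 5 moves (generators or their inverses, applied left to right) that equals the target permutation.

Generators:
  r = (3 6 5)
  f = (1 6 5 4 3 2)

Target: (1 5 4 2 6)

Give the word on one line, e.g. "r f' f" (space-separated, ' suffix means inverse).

  after r': (3 5 6)
  after f': (1 2 3 6 4 5)
  after f': (1 3)(2 4 6 5)
  after f': (1 4)(2 5 3)
  after f': (1 5 4 2 6)

r' f' f' f' f'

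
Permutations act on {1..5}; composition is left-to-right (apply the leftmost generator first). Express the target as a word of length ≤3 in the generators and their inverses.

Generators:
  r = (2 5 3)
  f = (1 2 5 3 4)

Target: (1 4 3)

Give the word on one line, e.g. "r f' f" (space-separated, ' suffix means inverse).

r f'

  after r: (2 5 3)
  after f': (1 4 3)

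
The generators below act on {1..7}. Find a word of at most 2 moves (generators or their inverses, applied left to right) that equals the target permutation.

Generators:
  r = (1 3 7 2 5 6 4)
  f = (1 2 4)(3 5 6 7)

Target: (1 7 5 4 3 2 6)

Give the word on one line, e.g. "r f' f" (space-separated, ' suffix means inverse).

  after r: (1 3 7 2 5 6 4)
  after r: (1 7 5 4 3 2 6)

r r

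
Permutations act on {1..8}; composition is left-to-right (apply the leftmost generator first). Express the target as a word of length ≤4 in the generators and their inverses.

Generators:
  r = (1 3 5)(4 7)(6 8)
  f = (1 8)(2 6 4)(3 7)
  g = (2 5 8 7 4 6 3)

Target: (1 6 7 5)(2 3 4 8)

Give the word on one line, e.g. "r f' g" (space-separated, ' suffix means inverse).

g' r' g r

  after g': (2 3 6 4 7 8 5)
  after r': (1 5 2)(3 8)(6 7)
  after g: (1 8 2)(3 7)(4 6)
  after r: (1 6 7 5)(2 3 4 8)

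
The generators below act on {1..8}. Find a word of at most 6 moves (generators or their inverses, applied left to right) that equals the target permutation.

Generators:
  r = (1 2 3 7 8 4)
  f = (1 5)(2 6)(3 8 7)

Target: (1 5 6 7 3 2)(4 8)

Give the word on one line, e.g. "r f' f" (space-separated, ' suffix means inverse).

r' f' r f'

  after r': (1 4 8 7 3 2)
  after f': (1 4 3 6 2 5)
  after r: (2 5)(3 6)(4 7 8)
  after f': (1 5 6 7 3 2)(4 8)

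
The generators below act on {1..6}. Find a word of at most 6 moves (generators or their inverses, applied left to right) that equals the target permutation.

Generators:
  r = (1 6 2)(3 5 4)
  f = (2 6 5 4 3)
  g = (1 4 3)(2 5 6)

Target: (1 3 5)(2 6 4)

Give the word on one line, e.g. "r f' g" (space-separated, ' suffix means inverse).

g' g' f' r f

  after g': (1 3 4)(2 6 5)
  after g': (1 4 3)(2 5 6)
  after f': (1 5 2 6 3)
  after r: (1 4 3 6 5)
  after f: (1 3 5)(2 6 4)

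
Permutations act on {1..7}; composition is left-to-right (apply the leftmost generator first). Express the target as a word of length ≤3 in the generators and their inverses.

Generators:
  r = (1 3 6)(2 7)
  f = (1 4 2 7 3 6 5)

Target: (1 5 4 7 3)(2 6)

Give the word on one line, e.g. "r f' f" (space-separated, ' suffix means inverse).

  after r: (1 3 6)(2 7)
  after f: (1 6 4 2 3 5)
  after f: (1 5 4 7 3)(2 6)

r f f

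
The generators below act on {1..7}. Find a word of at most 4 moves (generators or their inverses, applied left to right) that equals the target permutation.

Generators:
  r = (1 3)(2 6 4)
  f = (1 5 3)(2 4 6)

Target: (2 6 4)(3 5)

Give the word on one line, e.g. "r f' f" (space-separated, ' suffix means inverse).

r' f' f'

  after r': (1 3)(2 4 6)
  after f': (1 5)
  after f': (2 6 4)(3 5)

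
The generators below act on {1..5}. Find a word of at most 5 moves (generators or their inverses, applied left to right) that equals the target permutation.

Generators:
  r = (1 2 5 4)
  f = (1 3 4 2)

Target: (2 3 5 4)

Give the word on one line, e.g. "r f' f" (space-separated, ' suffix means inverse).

r' f r'

  after r': (1 4 5 2)
  after f: (1 2 3 4 5)
  after r': (2 3 5 4)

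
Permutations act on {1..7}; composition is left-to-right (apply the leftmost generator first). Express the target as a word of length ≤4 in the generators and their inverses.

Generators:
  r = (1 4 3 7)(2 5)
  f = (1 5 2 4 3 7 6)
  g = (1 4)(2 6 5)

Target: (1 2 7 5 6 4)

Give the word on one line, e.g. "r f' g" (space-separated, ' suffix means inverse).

f r g' r

  after f: (1 5 2 4 3 7 6)
  after r: (1 2 3)(4 7 6)
  after g': (1 5 6)(2 3 4 7)
  after r: (1 2 7 5 6 4)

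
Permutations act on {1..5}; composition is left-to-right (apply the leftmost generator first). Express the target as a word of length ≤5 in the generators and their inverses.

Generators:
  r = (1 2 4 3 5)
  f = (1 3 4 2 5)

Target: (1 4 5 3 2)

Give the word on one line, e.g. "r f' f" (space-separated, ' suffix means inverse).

f' f' r' f r'

  after f': (1 5 2 4 3)
  after f': (1 2 3 5 4)
  after r': (2 4 5)
  after f: (1 3 4)
  after r': (1 4 5 3 2)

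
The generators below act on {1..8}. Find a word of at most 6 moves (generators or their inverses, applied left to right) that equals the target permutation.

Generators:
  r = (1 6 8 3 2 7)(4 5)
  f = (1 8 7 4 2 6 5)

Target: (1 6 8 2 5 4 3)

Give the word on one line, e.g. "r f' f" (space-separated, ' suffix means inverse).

f r f' r f

  after f: (1 8 7 4 2 6 5)
  after r: (1 3 2 8)(4 7 5 6)
  after f': (1 3 4 8 5 2)(6 7)
  after r: (1 2 6)(3 5 7 8 4)
  after f: (1 6 8 2 5 4 3)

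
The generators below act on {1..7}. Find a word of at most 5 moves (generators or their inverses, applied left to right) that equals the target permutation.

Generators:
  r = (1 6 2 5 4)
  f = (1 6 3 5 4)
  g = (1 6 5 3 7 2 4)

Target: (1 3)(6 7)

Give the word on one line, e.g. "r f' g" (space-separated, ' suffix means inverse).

  after f: (1 6 3 5 4)
  after g: (1 5)(2 4 6 7)
  after f': (1 3 6 7 2 5 4)
  after r': (1 3)(6 7)

f g f' r'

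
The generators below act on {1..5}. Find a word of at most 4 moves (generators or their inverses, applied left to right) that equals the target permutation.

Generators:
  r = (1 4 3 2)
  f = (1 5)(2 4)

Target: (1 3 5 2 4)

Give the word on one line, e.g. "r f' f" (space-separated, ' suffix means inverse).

  after r': (1 2 3 4)
  after f: (1 4 5)(2 3)
  after r: (1 3)(4 5)
  after f: (1 3 5 2 4)

r' f r f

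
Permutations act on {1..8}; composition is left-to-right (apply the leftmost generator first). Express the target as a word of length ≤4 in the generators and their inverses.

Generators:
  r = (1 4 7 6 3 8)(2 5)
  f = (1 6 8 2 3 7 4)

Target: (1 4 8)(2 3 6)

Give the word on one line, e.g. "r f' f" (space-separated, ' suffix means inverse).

  after f: (1 6 8 2 3 7 4)
  after f: (1 8 3 4 6 2 7)
  after r: (2 6 5)(3 7 4)
  after r: (1 4 8)(2 3 6)

f f r r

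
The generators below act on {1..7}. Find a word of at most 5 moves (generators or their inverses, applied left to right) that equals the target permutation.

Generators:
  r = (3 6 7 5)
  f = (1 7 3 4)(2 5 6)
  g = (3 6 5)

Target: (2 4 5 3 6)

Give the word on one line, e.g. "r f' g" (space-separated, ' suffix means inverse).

  after f': (1 4 3 7)(2 6 5)
  after g': (1 4 5 2 3 7)
  after f: (2 4 6)
  after g: (2 4 5 3 6)

f' g' f g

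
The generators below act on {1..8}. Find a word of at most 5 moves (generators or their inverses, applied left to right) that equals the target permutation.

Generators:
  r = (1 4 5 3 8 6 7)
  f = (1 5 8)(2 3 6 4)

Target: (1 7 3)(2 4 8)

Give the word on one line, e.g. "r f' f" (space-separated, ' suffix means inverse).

f r f r

  after f: (1 5 8)(2 3 6 4)
  after r: (1 3 7)(2 8 4)(5 6)
  after f: (1 6 8 2)(3 7 5 4)
  after r: (1 7 3)(2 4 8)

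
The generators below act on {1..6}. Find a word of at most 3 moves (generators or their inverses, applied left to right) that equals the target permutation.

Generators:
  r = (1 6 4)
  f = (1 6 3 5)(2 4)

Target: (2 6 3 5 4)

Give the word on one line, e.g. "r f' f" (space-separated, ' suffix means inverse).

  after f: (1 6 3 5)(2 4)
  after r': (2 6 3 5 4)

f r'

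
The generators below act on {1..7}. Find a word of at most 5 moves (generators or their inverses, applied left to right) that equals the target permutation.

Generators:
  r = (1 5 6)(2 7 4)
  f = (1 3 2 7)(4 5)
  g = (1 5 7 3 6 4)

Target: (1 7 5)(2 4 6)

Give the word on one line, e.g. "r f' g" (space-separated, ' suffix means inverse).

  after f': (1 7 2 3)(4 5)
  after g: (1 3 5)(2 6 4 7)
  after r: (1 3 6 2)
  after g': (1 7 5)(2 4 6)

f' g r g'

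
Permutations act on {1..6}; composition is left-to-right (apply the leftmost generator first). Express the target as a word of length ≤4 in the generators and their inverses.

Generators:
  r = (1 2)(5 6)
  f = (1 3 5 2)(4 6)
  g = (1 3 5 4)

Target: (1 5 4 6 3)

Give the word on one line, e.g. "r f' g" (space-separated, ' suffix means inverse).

r f'

  after r: (1 2)(5 6)
  after f': (1 5 4 6 3)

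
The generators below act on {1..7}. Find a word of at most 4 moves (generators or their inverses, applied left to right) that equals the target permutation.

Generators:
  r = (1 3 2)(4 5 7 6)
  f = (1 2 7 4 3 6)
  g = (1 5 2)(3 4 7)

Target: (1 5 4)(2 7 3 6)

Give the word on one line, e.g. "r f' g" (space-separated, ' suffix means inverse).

  after r: (1 3 2)(4 5 7 6)
  after r: (1 2 3)(4 7)(5 6)
  after f': (2 4)(3 6 5)
  after g: (1 5 4)(2 7 3 6)

r r f' g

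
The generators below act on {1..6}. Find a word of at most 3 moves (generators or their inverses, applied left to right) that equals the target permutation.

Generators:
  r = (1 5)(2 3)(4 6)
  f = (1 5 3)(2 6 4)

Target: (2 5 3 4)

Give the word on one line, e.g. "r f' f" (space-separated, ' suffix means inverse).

  after r: (1 5)(2 3)(4 6)
  after f': (2 5 3 4)

r f'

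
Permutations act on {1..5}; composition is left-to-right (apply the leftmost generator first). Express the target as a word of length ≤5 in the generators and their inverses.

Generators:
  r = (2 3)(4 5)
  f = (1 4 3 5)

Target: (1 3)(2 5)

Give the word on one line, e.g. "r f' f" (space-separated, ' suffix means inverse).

  after f': (1 5 3 4)
  after r': (1 4)(2 3 5)
  after f: (1 3)(2 5)

f' r' f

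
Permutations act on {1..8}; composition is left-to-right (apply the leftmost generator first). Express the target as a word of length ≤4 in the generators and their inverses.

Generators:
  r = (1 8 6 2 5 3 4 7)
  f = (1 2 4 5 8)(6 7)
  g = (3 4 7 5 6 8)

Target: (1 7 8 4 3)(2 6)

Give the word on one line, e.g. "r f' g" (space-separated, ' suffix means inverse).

  after r': (1 7 4 3 5 2 6 8)
  after f: (1 6)(2 7 5 4 3 8)
  after f: (1 7 8 4 3)(2 6)

r' f f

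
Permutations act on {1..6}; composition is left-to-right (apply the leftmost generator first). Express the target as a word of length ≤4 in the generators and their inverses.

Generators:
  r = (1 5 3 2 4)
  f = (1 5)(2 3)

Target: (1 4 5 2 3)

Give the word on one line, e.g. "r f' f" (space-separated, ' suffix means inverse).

  after r: (1 5 3 2 4)
  after f': (2 4 5)
  after r': (1 4)(3 5)
  after f': (1 4 5 2 3)

r f' r' f'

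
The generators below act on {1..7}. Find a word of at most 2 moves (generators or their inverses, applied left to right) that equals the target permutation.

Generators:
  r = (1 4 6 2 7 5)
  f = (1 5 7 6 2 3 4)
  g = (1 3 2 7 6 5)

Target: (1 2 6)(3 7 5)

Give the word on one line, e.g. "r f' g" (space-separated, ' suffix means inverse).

  after g: (1 3 2 7 6 5)
  after g: (1 2 6)(3 7 5)

g g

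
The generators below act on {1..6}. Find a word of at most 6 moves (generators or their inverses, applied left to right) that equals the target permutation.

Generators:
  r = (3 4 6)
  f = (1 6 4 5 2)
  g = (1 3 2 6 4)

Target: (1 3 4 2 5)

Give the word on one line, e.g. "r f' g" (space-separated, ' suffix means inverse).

  after r': (3 6 4)
  after f': (1 2 5 4 3)
  after g: (1 6 4 2 5)
  after r: (1 3 4 2 5)

r' f' g r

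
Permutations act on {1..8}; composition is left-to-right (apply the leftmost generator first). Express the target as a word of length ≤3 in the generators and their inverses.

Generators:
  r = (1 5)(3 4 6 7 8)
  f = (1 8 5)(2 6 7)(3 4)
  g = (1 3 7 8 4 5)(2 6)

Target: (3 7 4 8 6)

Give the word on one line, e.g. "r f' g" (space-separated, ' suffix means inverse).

  after r': (1 5)(3 8 7 6 4)
  after r': (3 7 4 8 6)

r' r'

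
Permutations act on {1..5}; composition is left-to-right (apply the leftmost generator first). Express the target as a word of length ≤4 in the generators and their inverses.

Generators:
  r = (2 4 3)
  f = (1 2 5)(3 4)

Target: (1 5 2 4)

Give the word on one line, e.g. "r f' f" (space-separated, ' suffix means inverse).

  after r': (2 3 4)
  after f': (1 5 2 4)

r' f'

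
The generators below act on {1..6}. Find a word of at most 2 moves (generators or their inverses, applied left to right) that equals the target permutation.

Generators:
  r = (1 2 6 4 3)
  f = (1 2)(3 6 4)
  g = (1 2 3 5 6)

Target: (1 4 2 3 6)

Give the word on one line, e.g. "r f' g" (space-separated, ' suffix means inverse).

r' r'

  after r': (1 3 4 6 2)
  after r': (1 4 2 3 6)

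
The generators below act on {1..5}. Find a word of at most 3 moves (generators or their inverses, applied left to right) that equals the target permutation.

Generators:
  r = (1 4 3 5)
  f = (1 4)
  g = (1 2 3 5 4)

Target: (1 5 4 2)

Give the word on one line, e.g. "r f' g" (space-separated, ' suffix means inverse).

  after r: (1 4 3 5)
  after g': (1 5 4 2)

r g'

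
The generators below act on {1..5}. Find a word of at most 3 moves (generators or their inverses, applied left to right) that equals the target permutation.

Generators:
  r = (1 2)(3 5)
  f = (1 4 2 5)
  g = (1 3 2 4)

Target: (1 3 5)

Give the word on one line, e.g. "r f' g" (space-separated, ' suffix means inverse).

g f

  after g: (1 3 2 4)
  after f: (1 3 5)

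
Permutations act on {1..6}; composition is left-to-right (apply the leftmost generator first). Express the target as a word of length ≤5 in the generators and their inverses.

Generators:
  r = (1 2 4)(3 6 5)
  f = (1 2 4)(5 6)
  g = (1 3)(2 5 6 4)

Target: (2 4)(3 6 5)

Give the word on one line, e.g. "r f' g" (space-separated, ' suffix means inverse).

f g g r' g

  after f: (1 2 4)(5 6)
  after g: (1 5 4 3)
  after g: (1 6 4)(2 5)
  after r': (1 3 5)(2 6)
  after g: (2 4)(3 6 5)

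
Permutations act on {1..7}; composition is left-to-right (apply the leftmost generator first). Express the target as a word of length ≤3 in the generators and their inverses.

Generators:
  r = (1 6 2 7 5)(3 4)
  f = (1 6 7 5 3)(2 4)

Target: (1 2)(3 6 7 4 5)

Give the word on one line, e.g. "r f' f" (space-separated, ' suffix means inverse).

f' r f

  after f': (1 3 5 7 6)(2 4)
  after r: (1 4 7 2 3)
  after f: (1 2)(3 6 7 4 5)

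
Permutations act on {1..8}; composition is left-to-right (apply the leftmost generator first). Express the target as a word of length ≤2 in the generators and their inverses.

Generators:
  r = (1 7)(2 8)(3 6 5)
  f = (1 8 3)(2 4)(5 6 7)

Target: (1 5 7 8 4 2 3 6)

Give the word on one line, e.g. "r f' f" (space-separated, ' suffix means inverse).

r' f

  after r': (1 7)(2 8)(3 5 6)
  after f: (1 5 7 8 4 2 3 6)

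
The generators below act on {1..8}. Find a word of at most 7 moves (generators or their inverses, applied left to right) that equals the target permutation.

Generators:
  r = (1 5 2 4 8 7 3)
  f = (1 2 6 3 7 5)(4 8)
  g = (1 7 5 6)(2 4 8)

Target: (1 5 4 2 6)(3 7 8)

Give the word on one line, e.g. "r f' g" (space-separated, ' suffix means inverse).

  after g: (1 7 5 6)(2 4 8)
  after r': (1 8 5 6 3 7)
  after f': (1 4 8 7 5 2)
  after g': (1 2 6 5 8)
  after r': (1 5 4 2 6)(3 7 8)

g r' f' g' r'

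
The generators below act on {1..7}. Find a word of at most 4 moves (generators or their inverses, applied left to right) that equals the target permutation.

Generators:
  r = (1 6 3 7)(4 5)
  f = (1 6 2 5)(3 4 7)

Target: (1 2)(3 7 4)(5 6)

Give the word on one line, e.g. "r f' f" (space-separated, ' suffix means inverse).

  after f: (1 6 2 5)(3 4 7)
  after f: (1 2)(3 7 4)(5 6)

f f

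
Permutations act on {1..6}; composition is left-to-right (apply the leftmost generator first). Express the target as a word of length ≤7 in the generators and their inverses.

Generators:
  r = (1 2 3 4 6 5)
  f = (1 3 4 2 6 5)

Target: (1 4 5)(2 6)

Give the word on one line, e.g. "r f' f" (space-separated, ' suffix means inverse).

  after f': (1 5 6 2 4 3)
  after f': (1 6 4)(2 3 5)
  after r': (1 4 5)(3 6)
  after f': (1 3 2 4 6)
  after r: (1 4 5)(2 6)

f' f' r' f' r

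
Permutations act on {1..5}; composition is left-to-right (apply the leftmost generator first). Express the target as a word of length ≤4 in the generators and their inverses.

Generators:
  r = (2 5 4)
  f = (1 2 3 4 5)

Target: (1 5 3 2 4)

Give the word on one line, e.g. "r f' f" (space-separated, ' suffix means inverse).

r' r' f'

  after r': (2 4 5)
  after r': (2 5 4)
  after f': (1 5 3 2 4)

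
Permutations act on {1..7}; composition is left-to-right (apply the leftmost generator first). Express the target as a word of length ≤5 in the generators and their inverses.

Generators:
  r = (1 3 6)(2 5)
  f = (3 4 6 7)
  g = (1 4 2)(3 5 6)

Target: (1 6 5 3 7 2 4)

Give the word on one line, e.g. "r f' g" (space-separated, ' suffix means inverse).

r' f' r f' g'

  after r': (1 6 3)(2 5)
  after f': (1 4 3)(2 5)(6 7)
  after r: (1 4 6 7)
  after f': (1 3 7)
  after g': (1 6 5 3 7 2 4)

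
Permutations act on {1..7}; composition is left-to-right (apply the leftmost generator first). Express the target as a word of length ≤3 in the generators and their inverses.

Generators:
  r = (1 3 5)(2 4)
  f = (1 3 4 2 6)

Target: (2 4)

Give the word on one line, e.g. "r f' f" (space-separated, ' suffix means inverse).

  after r': (1 5 3)(2 4)
  after r': (1 3 5)
  after r': (2 4)

r' r' r'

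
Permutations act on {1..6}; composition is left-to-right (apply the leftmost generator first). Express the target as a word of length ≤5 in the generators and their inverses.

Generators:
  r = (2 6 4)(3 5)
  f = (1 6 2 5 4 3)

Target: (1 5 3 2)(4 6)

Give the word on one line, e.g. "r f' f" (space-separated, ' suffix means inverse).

f r f r'

  after f: (1 6 2 5 4 3)
  after r: (1 4 5 2 3)
  after f: (1 3 6 2)
  after r': (1 5 3 2)(4 6)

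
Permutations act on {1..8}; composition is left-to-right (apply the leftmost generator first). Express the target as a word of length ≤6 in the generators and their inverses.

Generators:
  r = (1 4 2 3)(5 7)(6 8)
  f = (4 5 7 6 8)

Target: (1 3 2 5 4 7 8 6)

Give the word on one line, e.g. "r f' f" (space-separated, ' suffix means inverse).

  after f: (4 5 7 6 8)
  after f: (4 7 8 5 6)
  after r': (1 3 2 4 5 8 7 6)
  after f: (1 3 2 5 4 7 8 6)

f f r' f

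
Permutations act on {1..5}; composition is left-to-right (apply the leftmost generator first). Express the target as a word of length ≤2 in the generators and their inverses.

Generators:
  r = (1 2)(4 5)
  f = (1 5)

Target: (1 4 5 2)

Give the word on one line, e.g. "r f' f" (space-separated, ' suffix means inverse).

  after f': (1 5)
  after r: (1 4 5 2)

f' r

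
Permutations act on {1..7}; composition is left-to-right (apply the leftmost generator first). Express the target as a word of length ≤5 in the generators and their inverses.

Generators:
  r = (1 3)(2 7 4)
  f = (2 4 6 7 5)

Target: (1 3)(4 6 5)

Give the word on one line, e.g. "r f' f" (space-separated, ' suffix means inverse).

f' r' f

  after f': (2 5 7 6 4)
  after r': (1 3)(2 5)(6 7)
  after f: (1 3)(4 6 5)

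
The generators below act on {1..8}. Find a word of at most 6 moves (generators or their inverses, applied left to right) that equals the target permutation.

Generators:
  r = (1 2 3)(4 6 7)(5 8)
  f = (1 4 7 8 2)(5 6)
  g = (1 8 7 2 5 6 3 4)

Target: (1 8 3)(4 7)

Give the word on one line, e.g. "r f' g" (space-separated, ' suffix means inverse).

g g r' f' r

  after g: (1 8 7 2 5 6 3 4)
  after g: (1 7 5 3)(2 6 4 8)
  after r': (1 6 7 8)(2 4 5)
  after f': (1 5 8 2)(4 6)
  after r: (1 8 3)(4 7)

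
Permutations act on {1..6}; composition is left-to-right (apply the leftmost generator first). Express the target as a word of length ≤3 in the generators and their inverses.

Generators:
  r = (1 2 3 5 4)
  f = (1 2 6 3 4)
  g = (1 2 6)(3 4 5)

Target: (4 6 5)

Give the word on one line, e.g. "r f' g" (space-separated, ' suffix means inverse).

f g'

  after f: (1 2 6 3 4)
  after g': (4 6 5)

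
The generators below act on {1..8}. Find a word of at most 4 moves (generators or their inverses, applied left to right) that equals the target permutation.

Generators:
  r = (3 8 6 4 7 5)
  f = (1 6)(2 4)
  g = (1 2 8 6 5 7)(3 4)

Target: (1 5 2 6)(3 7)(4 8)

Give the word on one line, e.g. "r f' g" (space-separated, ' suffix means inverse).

  after g': (1 7 5 6 8 2)(3 4)
  after r: (1 5 4 8 2)(3 7)
  after f': (1 5 2 6)(3 7)(4 8)

g' r f'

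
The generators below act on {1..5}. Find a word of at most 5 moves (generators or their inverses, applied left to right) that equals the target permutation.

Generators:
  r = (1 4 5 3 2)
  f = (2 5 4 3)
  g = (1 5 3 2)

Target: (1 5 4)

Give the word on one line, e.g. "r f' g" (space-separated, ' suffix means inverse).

r g' g' r

  after r: (1 4 5 3 2)
  after g': (1 4)
  after g': (1 4 2 3 5)
  after r: (1 5 4)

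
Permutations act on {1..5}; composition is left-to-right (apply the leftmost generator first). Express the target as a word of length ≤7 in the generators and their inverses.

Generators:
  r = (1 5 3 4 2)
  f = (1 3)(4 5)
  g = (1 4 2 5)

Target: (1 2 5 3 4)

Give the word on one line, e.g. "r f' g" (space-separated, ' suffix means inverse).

  after g: (1 4 2 5)
  after r: (1 2 3 4)
  after f: (1 2)(3 5 4)
  after r': (1 4 5 3)
  after g: (1 2 5 3 4)

g r f r' g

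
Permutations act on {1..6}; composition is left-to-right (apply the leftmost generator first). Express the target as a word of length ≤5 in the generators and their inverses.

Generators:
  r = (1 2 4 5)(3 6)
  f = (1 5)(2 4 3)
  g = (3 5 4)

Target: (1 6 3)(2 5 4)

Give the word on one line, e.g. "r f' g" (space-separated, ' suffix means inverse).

  after f': (1 5)(2 3 4)
  after g: (1 4 2 5)
  after f: (1 3 2)
  after r': (1 6 3)(2 5 4)

f' g f r'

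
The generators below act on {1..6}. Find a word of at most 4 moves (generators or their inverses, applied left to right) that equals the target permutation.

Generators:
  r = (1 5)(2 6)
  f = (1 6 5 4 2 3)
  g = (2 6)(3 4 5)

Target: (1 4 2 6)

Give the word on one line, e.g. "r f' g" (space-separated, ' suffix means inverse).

f' r f' f'

  after f': (1 3 2 4 5 6)
  after r: (1 3 6 5 2 4)
  after f': (1 2 5 4 3)
  after f': (1 4 2 6)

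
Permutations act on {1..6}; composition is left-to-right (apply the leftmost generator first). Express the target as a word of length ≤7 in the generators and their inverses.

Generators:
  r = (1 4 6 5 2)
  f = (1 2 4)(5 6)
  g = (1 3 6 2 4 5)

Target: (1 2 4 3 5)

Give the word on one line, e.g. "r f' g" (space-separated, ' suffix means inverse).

  after f': (1 4 2)(5 6)
  after r: (1 6 2 4)
  after f: (1 5 6 4 2)
  after g': (1 4 6 2 5 3)
  after g': (1 2 4 3 5)

f' r f g' g'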